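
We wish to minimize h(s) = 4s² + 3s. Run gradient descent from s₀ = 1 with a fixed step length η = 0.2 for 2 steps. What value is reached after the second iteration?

h′(s) = 8s + 3
Step 1: h′(1) = 11; s₁ = 1 − 0.2·11 = -1.2
Step 2: h′(-1.2) = -6.6; s₂ = -1.2 − 0.2·(-6.6) = 0.12

0.12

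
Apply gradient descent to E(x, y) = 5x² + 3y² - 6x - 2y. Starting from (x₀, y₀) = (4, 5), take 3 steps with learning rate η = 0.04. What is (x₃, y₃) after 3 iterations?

(1.3344, 2.381888)

∇E = (10x - 6, 6y - 2)
Step 1: at (4, 5), ∇E = (34, 28) → (4, 5) − 0.04·(34, 28) = (2.64, 3.88)
Step 2: at (2.64, 3.88), ∇E = (20.4, 21.28) → (2.64, 3.88) − 0.04·(20.4, 21.28) = (1.824, 3.0288)
Step 3: at (1.824, 3.0288), ∇E = (12.24, 16.1728) → (1.824, 3.0288) − 0.04·(12.24, 16.1728) = (1.3344, 2.381888)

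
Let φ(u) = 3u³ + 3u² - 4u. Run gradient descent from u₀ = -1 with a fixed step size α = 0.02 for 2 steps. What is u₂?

φ′(u) = 9u² + 6u - 4
Step 1: φ′(-1) = -1; u₁ = -1 − 0.02·(-1) = -0.98
Step 2: φ′(-0.98) = -1.2364; u₂ = -0.98 − 0.02·(-1.2364) = -0.955272

-0.955272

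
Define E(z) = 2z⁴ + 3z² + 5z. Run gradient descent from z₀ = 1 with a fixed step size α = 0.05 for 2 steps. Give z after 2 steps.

E′(z) = 8z³ + 6z + 5
Step 1: E′(1) = 19; z₁ = 1 − 0.05·19 = 0.05
Step 2: E′(0.05) = 5.301; z₂ = 0.05 − 0.05·5.301 = -0.21505

-0.21505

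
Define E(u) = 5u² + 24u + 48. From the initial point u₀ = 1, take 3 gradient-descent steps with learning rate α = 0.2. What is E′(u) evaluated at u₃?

-34

E′(u) = 10u + 24
Step 1: E′(1) = 34; u₁ = 1 − 0.2·34 = -5.8
Step 2: E′(-5.8) = -34; u₂ = -5.8 − 0.2·(-34) = 1
Step 3: E′(1) = 34; u₃ = 1 − 0.2·34 = -5.8
E′(u) at (-5.8) = -34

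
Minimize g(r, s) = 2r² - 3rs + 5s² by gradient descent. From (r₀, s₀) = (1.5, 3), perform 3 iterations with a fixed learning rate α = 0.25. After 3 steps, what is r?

5.0625

∇g = (4r - 3s, -3r + 10s)
(r₁, s₁) = (1.5, 3) − 0.25·(-3, 25.5) = (2.25, -3.375)
(r₂, s₂) = (2.25, -3.375) − 0.25·(19.125, -40.5) = (-2.53125, 6.75)
(r₃, s₃) = (-2.53125, 6.75) − 0.25·(-30.375, 75.09375) = (5.0625, -12.0234375)
r = 5.0625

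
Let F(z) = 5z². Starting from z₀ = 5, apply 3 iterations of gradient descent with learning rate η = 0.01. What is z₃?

3.645

F′(z) = 10z
Step 1: F′(5) = 50; z₁ = 5 − 0.01·50 = 4.5
Step 2: F′(4.5) = 45; z₂ = 4.5 − 0.01·45 = 4.05
Step 3: F′(4.05) = 40.5; z₃ = 4.05 − 0.01·40.5 = 3.645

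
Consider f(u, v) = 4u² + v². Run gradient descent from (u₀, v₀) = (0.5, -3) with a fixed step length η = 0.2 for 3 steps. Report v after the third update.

∇f = (8u, 2v)
(u₁, v₁) = (0.5, -3) − 0.2·(4, -6) = (-0.3, -1.8)
(u₂, v₂) = (-0.3, -1.8) − 0.2·(-2.4, -3.6) = (0.18, -1.08)
(u₃, v₃) = (0.18, -1.08) − 0.2·(1.44, -2.16) = (-0.108, -0.648)
v = -0.648

-0.648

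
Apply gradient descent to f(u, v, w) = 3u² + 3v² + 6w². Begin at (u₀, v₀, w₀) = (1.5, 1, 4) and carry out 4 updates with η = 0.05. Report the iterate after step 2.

(0.735, 0.49, 0.64)

∇f = (6u, 6v, 12w)
Step 1: at (1.5, 1, 4), ∇f = (9, 6, 48) → (1.5, 1, 4) − 0.05·(9, 6, 48) = (1.05, 0.7, 1.6)
Step 2: at (1.05, 0.7, 1.6), ∇f = (6.3, 4.2, 19.2) → (1.05, 0.7, 1.6) − 0.05·(6.3, 4.2, 19.2) = (0.735, 0.49, 0.64)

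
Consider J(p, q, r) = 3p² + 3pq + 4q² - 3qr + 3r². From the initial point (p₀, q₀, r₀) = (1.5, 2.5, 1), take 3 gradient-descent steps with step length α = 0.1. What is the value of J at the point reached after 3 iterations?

0.379276

∇J = (6p + 3q, 3p + 8q - 3r, -3q + 6r)
Step 1: at (1.5, 2.5, 1), ∇J = (16.5, 21.5, -1.5) → (1.5, 2.5, 1) − 0.1·(16.5, 21.5, -1.5) = (-0.15, 0.35, 1.15)
Step 2: at (-0.15, 0.35, 1.15), ∇J = (0.15, -1.1, 5.85) → (-0.15, 0.35, 1.15) − 0.1·(0.15, -1.1, 5.85) = (-0.165, 0.46, 0.565)
Step 3: at (-0.165, 0.46, 0.565), ∇J = (0.39, 1.49, 2.01) → (-0.165, 0.46, 0.565) − 0.1·(0.39, 1.49, 2.01) = (-0.204, 0.311, 0.364)
J(-0.204, 0.311, 0.364) = 0.379276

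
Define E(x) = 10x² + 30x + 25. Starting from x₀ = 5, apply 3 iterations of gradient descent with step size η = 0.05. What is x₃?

-1.5

E′(x) = 20x + 30
x₁ = 5 − 0.05·130 = -1.5
x₂ = -1.5 − 0.05·0 = -1.5
x₃ = -1.5 − 0.05·0 = -1.5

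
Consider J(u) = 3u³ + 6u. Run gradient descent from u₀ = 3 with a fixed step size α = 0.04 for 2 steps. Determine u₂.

-0.802944

J′(u) = 9u² + 6
u₁ = 3 − 0.04·87 = -0.48
u₂ = -0.48 − 0.04·8.0736 = -0.802944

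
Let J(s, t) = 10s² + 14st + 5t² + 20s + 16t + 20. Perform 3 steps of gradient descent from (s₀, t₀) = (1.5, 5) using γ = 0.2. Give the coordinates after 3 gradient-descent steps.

∇J = (20s + 14t + 20, 14s + 10t + 16)
(s₁, t₁) = (1.5, 5) − 0.2·(120, 87) = (-22.5, -12.4)
(s₂, t₂) = (-22.5, -12.4) − 0.2·(-603.6, -423) = (98.22, 72.2)
(s₃, t₃) = (98.22, 72.2) − 0.2·(2995.2, 2113.08) = (-500.82, -350.416)

(-500.82, -350.416)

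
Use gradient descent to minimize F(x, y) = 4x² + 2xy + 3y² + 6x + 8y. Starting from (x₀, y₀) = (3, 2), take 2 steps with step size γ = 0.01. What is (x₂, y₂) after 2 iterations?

∇F = (8x + 2y + 6, 2x + 6y + 8)
Step 1: at (3, 2), ∇F = (34, 26) → (3, 2) − 0.01·(34, 26) = (2.66, 1.74)
Step 2: at (2.66, 1.74), ∇F = (30.76, 23.76) → (2.66, 1.74) − 0.01·(30.76, 23.76) = (2.3524, 1.5024)

(2.3524, 1.5024)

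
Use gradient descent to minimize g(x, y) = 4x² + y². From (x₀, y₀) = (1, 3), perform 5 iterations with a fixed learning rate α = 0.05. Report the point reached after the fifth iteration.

∇g = (8x, 2y)
(x₁, y₁) = (1, 3) − 0.05·(8, 6) = (0.6, 2.7)
(x₂, y₂) = (0.6, 2.7) − 0.05·(4.8, 5.4) = (0.36, 2.43)
(x₃, y₃) = (0.36, 2.43) − 0.05·(2.88, 4.86) = (0.216, 2.187)
(x₄, y₄) = (0.216, 2.187) − 0.05·(1.728, 4.374) = (0.1296, 1.9683)
(x₅, y₅) = (0.1296, 1.9683) − 0.05·(1.0368, 3.9366) = (0.07776, 1.77147)

(0.07776, 1.77147)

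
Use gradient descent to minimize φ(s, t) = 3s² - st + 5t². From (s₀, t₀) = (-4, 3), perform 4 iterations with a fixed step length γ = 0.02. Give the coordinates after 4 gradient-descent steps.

(-2.26312384, 1.04352048)

∇φ = (6s - t, -s + 10t)
(s₁, t₁) = (-4, 3) − 0.02·(-27, 34) = (-3.46, 2.32)
(s₂, t₂) = (-3.46, 2.32) − 0.02·(-23.08, 26.66) = (-2.9984, 1.7868)
(s₃, t₃) = (-2.9984, 1.7868) − 0.02·(-19.7772, 20.8664) = (-2.602856, 1.369472)
(s₄, t₄) = (-2.602856, 1.369472) − 0.02·(-16.986608, 16.297576) = (-2.26312384, 1.04352048)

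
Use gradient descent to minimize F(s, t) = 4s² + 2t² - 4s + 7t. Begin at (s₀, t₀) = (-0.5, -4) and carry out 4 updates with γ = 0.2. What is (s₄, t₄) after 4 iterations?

(0.3704, -1.7536)

∇F = (8s - 4, 4t + 7)
Step 1: at (-0.5, -4), ∇F = (-8, -9) → (-0.5, -4) − 0.2·(-8, -9) = (1.1, -2.2)
Step 2: at (1.1, -2.2), ∇F = (4.8, -1.8) → (1.1, -2.2) − 0.2·(4.8, -1.8) = (0.14, -1.84)
Step 3: at (0.14, -1.84), ∇F = (-2.88, -0.36) → (0.14, -1.84) − 0.2·(-2.88, -0.36) = (0.716, -1.768)
Step 4: at (0.716, -1.768), ∇F = (1.728, -0.072) → (0.716, -1.768) − 0.2·(1.728, -0.072) = (0.3704, -1.7536)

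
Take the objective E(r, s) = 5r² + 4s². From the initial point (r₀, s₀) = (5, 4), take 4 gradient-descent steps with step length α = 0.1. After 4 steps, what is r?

∇E = (10r, 8s)
(r₁, s₁) = (5, 4) − 0.1·(50, 32) = (0, 0.8)
(r₂, s₂) = (0, 0.8) − 0.1·(0, 6.4) = (0, 0.16)
(r₃, s₃) = (0, 0.16) − 0.1·(0, 1.28) = (0, 0.032)
(r₄, s₄) = (0, 0.032) − 0.1·(0, 0.256) = (0, 0.0064)
r = 0

0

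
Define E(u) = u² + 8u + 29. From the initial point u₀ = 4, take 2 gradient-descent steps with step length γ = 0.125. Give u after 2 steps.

0.5

E′(u) = 2u + 8
Step 1: E′(4) = 16; u₁ = 4 − 0.125·16 = 2
Step 2: E′(2) = 12; u₂ = 2 − 0.125·12 = 0.5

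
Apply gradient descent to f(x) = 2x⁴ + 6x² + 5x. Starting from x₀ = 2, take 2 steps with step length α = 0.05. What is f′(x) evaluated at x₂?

f′(x) = 8x³ + 12x + 5
x₁ = 2 − 0.05·93 = -2.65
x₂ = -2.65 − 0.05·(-175.677) = 6.13385
f′(x) at (6.13385) = 1924.851662702733

1924.851662702733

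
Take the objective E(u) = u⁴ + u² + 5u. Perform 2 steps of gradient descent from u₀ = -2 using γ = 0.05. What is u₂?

-0.636775

E′(u) = 4u³ + 2u + 5
Step 1: E′(-2) = -31; u₁ = -2 − 0.05·(-31) = -0.45
Step 2: E′(-0.45) = 3.7355; u₂ = -0.45 − 0.05·3.7355 = -0.636775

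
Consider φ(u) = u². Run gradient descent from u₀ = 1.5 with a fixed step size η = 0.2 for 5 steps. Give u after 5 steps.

φ′(u) = 2u
u₁ = 1.5 − 0.2·3 = 0.9
u₂ = 0.9 − 0.2·1.8 = 0.54
u₃ = 0.54 − 0.2·1.08 = 0.324
u₄ = 0.324 − 0.2·0.648 = 0.1944
u₅ = 0.1944 − 0.2·0.3888 = 0.11664

0.11664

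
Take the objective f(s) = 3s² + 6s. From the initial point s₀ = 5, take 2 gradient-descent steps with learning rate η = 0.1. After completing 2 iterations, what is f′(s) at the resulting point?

f′(s) = 6s + 6
Step 1: f′(5) = 36; s₁ = 5 − 0.1·36 = 1.4
Step 2: f′(1.4) = 14.4; s₂ = 1.4 − 0.1·14.4 = -0.04
f′(s) at (-0.04) = 5.76

5.76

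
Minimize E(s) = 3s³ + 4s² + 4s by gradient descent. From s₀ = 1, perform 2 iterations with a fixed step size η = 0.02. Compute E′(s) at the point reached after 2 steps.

E′(s) = 9s² + 8s + 4
s₁ = 1 − 0.02·21 = 0.58
s₂ = 0.58 − 0.02·11.6676 = 0.346648
E′(s) at (0.346648) = 7.854667523136

7.854667523136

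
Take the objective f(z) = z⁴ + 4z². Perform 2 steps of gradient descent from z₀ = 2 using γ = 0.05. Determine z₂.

-0.2272

f′(z) = 4z³ + 8z
z₁ = 2 − 0.05·48 = -0.4
z₂ = -0.4 − 0.05·(-3.456) = -0.2272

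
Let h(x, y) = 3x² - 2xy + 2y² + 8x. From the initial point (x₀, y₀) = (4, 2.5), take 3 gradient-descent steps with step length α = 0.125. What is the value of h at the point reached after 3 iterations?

∇h = (6x - 2y + 8, -2x + 4y)
(x₁, y₁) = (4, 2.5) − 0.125·(27, 2) = (0.625, 2.25)
(x₂, y₂) = (0.625, 2.25) − 0.125·(7.25, 7.75) = (-0.28125, 1.28125)
(x₃, y₃) = (-0.28125, 1.28125) − 0.125·(3.75, 5.6875) = (-0.75, 0.5703125)
h(-0.75, 0.5703125) = -2.8065185546875

-2.8065185546875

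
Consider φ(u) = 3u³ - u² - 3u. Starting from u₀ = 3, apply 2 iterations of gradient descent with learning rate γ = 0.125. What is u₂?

φ′(u) = 9u² - 2u - 3
u₁ = 3 − 0.125·72 = -6
u₂ = -6 − 0.125·333 = -47.625

-47.625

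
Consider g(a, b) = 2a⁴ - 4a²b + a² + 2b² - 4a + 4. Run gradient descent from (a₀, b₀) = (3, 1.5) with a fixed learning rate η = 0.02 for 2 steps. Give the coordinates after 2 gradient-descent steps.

(-0.70749696, 1.964768)

∇g = (8a³ - 8ab + 2a - 4, -4a² + 4b)
Step 1: at (3, 1.5), ∇g = (182, -30) → (3, 1.5) − 0.02·(182, -30) = (-0.64, 2.1)
Step 2: at (-0.64, 2.1), ∇g = (3.374848, 6.7616) → (-0.64, 2.1) − 0.02·(3.374848, 6.7616) = (-0.70749696, 1.964768)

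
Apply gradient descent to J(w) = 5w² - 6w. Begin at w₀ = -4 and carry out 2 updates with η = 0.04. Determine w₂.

J′(w) = 10w - 6
w₁ = -4 − 0.04·(-46) = -2.16
w₂ = -2.16 − 0.04·(-27.6) = -1.056

-1.056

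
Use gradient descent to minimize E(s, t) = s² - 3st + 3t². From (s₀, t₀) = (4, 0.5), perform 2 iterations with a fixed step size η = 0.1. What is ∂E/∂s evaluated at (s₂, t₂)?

1.505

∇E = (2s - 3t, -3s + 6t)
(s₁, t₁) = (4, 0.5) − 0.1·(6.5, -9) = (3.35, 1.4)
(s₂, t₂) = (3.35, 1.4) − 0.1·(2.5, -1.65) = (3.1, 1.565)
∂E/∂s at (3.1, 1.565) = 1.505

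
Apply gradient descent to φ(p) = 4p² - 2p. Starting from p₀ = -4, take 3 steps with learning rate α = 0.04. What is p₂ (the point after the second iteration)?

φ′(p) = 8p - 2
Step 1: φ′(-4) = -34; p₁ = -4 − 0.04·(-34) = -2.64
Step 2: φ′(-2.64) = -23.12; p₂ = -2.64 − 0.04·(-23.12) = -1.7152

-1.7152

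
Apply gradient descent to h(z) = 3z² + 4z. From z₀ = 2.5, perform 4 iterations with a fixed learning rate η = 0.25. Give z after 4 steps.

h′(z) = 6z + 4
Step 1: h′(2.5) = 19; z₁ = 2.5 − 0.25·19 = -2.25
Step 2: h′(-2.25) = -9.5; z₂ = -2.25 − 0.25·(-9.5) = 0.125
Step 3: h′(0.125) = 4.75; z₃ = 0.125 − 0.25·4.75 = -1.0625
Step 4: h′(-1.0625) = -2.375; z₄ = -1.0625 − 0.25·(-2.375) = -0.46875

-0.46875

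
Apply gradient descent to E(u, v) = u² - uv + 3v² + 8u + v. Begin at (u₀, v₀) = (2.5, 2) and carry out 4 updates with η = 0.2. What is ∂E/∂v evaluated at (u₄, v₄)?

∇E = (2u - v + 8, -u + 6v + 1)
Step 1: at (2.5, 2), ∇E = (11, 10.5) → (2.5, 2) − 0.2·(11, 10.5) = (0.3, -0.1)
Step 2: at (0.3, -0.1), ∇E = (8.7, 0.1) → (0.3, -0.1) − 0.2·(8.7, 0.1) = (-1.44, -0.12)
Step 3: at (-1.44, -0.12), ∇E = (5.24, 1.72) → (-1.44, -0.12) − 0.2·(5.24, 1.72) = (-2.488, -0.464)
Step 4: at (-2.488, -0.464), ∇E = (3.488, 0.704) → (-2.488, -0.464) − 0.2·(3.488, 0.704) = (-3.1856, -0.6048)
∂E/∂v at (-3.1856, -0.6048) = 0.5568

0.5568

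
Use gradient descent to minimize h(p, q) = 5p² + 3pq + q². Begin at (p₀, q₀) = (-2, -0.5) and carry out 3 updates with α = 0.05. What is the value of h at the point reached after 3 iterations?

0.20214740234375

∇h = (10p + 3q, 3p + 2q)
(p₁, q₁) = (-2, -0.5) − 0.05·(-21.5, -7) = (-0.925, -0.15)
(p₂, q₂) = (-0.925, -0.15) − 0.05·(-9.7, -3.075) = (-0.44, 0.00375)
(p₃, q₃) = (-0.44, 0.00375) − 0.05·(-4.38875, -1.3125) = (-0.2205625, 0.069375)
h(-0.2205625, 0.069375) = 0.20214740234375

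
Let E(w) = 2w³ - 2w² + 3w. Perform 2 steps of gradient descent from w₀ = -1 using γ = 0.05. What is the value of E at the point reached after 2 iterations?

-77.38215926259375

E′(w) = 6w² - 4w + 3
w₁ = -1 − 0.05·13 = -1.65
w₂ = -1.65 − 0.05·25.935 = -2.94675
E(-2.94675) = -77.38215926259375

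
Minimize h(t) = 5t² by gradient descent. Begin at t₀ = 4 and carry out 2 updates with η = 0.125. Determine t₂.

0.25

h′(t) = 10t
t₁ = 4 − 0.125·40 = -1
t₂ = -1 − 0.125·(-10) = 0.25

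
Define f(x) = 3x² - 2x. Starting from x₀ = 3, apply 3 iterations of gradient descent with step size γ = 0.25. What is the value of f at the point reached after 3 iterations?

0

f′(x) = 6x - 2
Step 1: f′(3) = 16; x₁ = 3 − 0.25·16 = -1
Step 2: f′(-1) = -8; x₂ = -1 − 0.25·(-8) = 1
Step 3: f′(1) = 4; x₃ = 1 − 0.25·4 = 0
f(0) = 0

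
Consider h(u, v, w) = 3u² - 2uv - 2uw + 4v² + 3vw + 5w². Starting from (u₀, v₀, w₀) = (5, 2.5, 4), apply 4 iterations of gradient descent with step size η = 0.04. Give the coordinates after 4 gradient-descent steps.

∇h = (6u - 2v - 2w, -2u + 8v + 3w, -2u + 3v + 10w)
Step 1: at (5, 2.5, 4), ∇h = (17, 22, 37.5) → (5, 2.5, 4) − 0.04·(17, 22, 37.5) = (4.32, 1.62, 2.5)
Step 2: at (4.32, 1.62, 2.5), ∇h = (17.68, 11.82, 21.22) → (4.32, 1.62, 2.5) − 0.04·(17.68, 11.82, 21.22) = (3.6128, 1.1472, 1.6512)
Step 3: at (3.6128, 1.1472, 1.6512), ∇h = (16.08, 6.9056, 12.728) → (3.6128, 1.1472, 1.6512) − 0.04·(16.08, 6.9056, 12.728) = (2.9696, 0.870976, 1.14208)
Step 4: at (2.9696, 0.870976, 1.14208), ∇h = (13.791488, 4.454848, 8.094528) → (2.9696, 0.870976, 1.14208) − 0.04·(13.791488, 4.454848, 8.094528) = (2.41794048, 0.69278208, 0.81829888)

(2.41794048, 0.69278208, 0.81829888)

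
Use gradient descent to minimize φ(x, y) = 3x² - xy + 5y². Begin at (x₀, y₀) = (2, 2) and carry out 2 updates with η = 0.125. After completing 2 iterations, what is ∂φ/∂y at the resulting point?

1.40625

∇φ = (6x - y, -x + 10y)
(x₁, y₁) = (2, 2) − 0.125·(10, 18) = (0.75, -0.25)
(x₂, y₂) = (0.75, -0.25) − 0.125·(4.75, -3.25) = (0.15625, 0.15625)
∂φ/∂y at (0.15625, 0.15625) = 1.40625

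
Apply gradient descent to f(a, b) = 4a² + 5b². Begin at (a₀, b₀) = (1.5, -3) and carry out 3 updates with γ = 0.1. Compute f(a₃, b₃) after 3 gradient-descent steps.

0.000576

∇f = (8a, 10b)
Step 1: at (1.5, -3), ∇f = (12, -30) → (1.5, -3) − 0.1·(12, -30) = (0.3, 0)
Step 2: at (0.3, 0), ∇f = (2.4, 0) → (0.3, 0) − 0.1·(2.4, 0) = (0.06, 0)
Step 3: at (0.06, 0), ∇f = (0.48, 0) → (0.06, 0) − 0.1·(0.48, 0) = (0.012, 0)
f(0.012, 0) = 0.000576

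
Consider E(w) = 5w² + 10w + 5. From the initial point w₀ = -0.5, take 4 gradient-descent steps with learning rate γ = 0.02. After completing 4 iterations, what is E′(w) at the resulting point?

E′(w) = 10w + 10
Step 1: E′(-0.5) = 5; w₁ = -0.5 − 0.02·5 = -0.6
Step 2: E′(-0.6) = 4; w₂ = -0.6 − 0.02·4 = -0.68
Step 3: E′(-0.68) = 3.2; w₃ = -0.68 − 0.02·3.2 = -0.744
Step 4: E′(-0.744) = 2.56; w₄ = -0.744 − 0.02·2.56 = -0.7952
E′(w) at (-0.7952) = 2.048

2.048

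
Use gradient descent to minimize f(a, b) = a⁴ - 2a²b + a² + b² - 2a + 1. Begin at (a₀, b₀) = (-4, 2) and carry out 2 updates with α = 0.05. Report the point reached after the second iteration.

∇f = (4a³ - 4ab + 2a - 2, -2a² + 2b)
(a₁, b₁) = (-4, 2) − 0.05·(-234, -28) = (7.7, 3.4)
(a₂, b₂) = (7.7, 3.4) − 0.05·(1734.812, -111.78) = (-79.0406, 8.989)

(-79.0406, 8.989)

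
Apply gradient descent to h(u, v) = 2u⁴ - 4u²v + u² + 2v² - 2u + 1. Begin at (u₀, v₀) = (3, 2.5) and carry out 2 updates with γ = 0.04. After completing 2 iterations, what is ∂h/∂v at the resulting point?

∇h = (8u³ - 8uv + 2u - 2, -4u² + 4v)
(u₁, v₁) = (3, 2.5) − 0.04·(160, -26) = (-3.4, 3.54)
(u₂, v₂) = (-3.4, 3.54) − 0.04·(-226.944, -32.08) = (5.67776, 4.8232)
∂h/∂v at (5.67776, 4.8232) = -109.6550344704

-109.6550344704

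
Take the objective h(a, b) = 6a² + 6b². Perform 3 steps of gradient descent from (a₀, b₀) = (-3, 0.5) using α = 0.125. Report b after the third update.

-0.0625

∇h = (12a, 12b)
(a₁, b₁) = (-3, 0.5) − 0.125·(-36, 6) = (1.5, -0.25)
(a₂, b₂) = (1.5, -0.25) − 0.125·(18, -3) = (-0.75, 0.125)
(a₃, b₃) = (-0.75, 0.125) − 0.125·(-9, 1.5) = (0.375, -0.0625)
b = -0.0625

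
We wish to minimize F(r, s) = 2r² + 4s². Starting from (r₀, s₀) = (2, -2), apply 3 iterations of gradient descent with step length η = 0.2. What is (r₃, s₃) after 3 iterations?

(0.016, 0.432)

∇F = (4r, 8s)
(r₁, s₁) = (2, -2) − 0.2·(8, -16) = (0.4, 1.2)
(r₂, s₂) = (0.4, 1.2) − 0.2·(1.6, 9.6) = (0.08, -0.72)
(r₃, s₃) = (0.08, -0.72) − 0.2·(0.32, -5.76) = (0.016, 0.432)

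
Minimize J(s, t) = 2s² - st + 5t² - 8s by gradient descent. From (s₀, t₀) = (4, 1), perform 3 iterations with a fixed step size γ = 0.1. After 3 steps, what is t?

∇J = (4s - t - 8, -s + 10t)
Step 1: at (4, 1), ∇J = (7, 6) → (4, 1) − 0.1·(7, 6) = (3.3, 0.4)
Step 2: at (3.3, 0.4), ∇J = (4.8, 0.7) → (3.3, 0.4) − 0.1·(4.8, 0.7) = (2.82, 0.33)
Step 3: at (2.82, 0.33), ∇J = (2.95, 0.48) → (2.82, 0.33) − 0.1·(2.95, 0.48) = (2.525, 0.282)
t = 0.282

0.282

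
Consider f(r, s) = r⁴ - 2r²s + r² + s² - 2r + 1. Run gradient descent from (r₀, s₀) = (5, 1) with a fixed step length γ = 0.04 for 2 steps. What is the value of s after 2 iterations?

19.552832

∇f = (4r³ - 4rs + 2r - 2, -2r² + 2s)
Step 1: at (5, 1), ∇f = (488, -48) → (5, 1) − 0.04·(488, -48) = (-14.52, 2.92)
Step 2: at (-14.52, 2.92), ∇f = (-12106.476032, -415.8208) → (-14.52, 2.92) − 0.04·(-12106.476032, -415.8208) = (469.73904128, 19.552832)
s = 19.552832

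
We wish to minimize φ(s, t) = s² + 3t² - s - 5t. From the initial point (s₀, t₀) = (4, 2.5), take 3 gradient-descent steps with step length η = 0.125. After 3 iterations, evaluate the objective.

-0.15106201171875

∇φ = (2s - 1, 6t - 5)
(s₁, t₁) = (4, 2.5) − 0.125·(7, 10) = (3.125, 1.25)
(s₂, t₂) = (3.125, 1.25) − 0.125·(5.25, 2.5) = (2.46875, 0.9375)
(s₃, t₃) = (2.46875, 0.9375) − 0.125·(3.9375, 0.625) = (1.9765625, 0.859375)
φ(1.9765625, 0.859375) = -0.15106201171875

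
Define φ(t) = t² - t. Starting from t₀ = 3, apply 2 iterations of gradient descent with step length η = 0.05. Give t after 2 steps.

φ′(t) = 2t - 1
Step 1: φ′(3) = 5; t₁ = 3 − 0.05·5 = 2.75
Step 2: φ′(2.75) = 4.5; t₂ = 2.75 − 0.05·4.5 = 2.525

2.525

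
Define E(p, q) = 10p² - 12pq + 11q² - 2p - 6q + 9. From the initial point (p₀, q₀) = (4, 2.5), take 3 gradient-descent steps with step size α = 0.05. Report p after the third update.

∇E = (20p - 12q - 2, -12p + 22q - 6)
Step 1: at (4, 2.5), ∇E = (48, 1) → (4, 2.5) − 0.05·(48, 1) = (1.6, 2.45)
Step 2: at (1.6, 2.45), ∇E = (0.6, 28.7) → (1.6, 2.45) − 0.05·(0.6, 28.7) = (1.57, 1.015)
Step 3: at (1.57, 1.015), ∇E = (17.22, -2.51) → (1.57, 1.015) − 0.05·(17.22, -2.51) = (0.709, 1.1405)
p = 0.709

0.709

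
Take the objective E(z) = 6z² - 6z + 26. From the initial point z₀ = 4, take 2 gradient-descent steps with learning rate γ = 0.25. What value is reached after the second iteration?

E′(z) = 12z - 6
Step 1: E′(4) = 42; z₁ = 4 − 0.25·42 = -6.5
Step 2: E′(-6.5) = -84; z₂ = -6.5 − 0.25·(-84) = 14.5

14.5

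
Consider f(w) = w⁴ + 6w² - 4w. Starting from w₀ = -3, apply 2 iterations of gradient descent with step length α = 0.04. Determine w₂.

-2.30513408

f′(w) = 4w³ + 12w - 4
Step 1: f′(-3) = -148; w₁ = -3 − 0.04·(-148) = 2.92
Step 2: f′(2.92) = 130.628352; w₂ = 2.92 − 0.04·130.628352 = -2.30513408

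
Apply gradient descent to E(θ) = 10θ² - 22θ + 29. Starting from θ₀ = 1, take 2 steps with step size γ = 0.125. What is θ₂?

0.875

E′(θ) = 20θ - 22
Step 1: E′(1) = -2; θ₁ = 1 − 0.125·(-2) = 1.25
Step 2: E′(1.25) = 3; θ₂ = 1.25 − 0.125·3 = 0.875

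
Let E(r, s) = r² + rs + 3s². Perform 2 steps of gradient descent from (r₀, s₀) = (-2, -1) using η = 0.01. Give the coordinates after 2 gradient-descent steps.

(-1.9018, -0.8453)

∇E = (2r + s, r + 6s)
Step 1: at (-2, -1), ∇E = (-5, -8) → (-2, -1) − 0.01·(-5, -8) = (-1.95, -0.92)
Step 2: at (-1.95, -0.92), ∇E = (-4.82, -7.47) → (-1.95, -0.92) − 0.01·(-4.82, -7.47) = (-1.9018, -0.8453)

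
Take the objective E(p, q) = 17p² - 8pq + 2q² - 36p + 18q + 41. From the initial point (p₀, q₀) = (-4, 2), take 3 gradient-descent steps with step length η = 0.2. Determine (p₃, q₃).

∇E = (34p - 8q - 36, -8p + 4q + 18)
(p₁, q₁) = (-4, 2) − 0.2·(-188, 58) = (33.6, -9.6)
(p₂, q₂) = (33.6, -9.6) − 0.2·(1183.2, -289.2) = (-203.04, 48.24)
(p₃, q₃) = (-203.04, 48.24) − 0.2·(-7325.28, 1835.28) = (1262.016, -318.816)

(1262.016, -318.816)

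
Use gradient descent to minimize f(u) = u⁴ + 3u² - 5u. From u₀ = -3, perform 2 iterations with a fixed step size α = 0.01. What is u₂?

-1.34552764

f′(u) = 4u³ + 6u - 5
Step 1: f′(-3) = -131; u₁ = -3 − 0.01·(-131) = -1.69
Step 2: f′(-1.69) = -34.447236; u₂ = -1.69 − 0.01·(-34.447236) = -1.34552764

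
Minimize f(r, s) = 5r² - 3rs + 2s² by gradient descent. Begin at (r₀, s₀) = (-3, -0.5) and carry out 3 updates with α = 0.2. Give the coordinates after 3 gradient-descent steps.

(4.584, -2.056)

∇f = (10r - 3s, -3r + 4s)
(r₁, s₁) = (-3, -0.5) − 0.2·(-28.5, 7) = (2.7, -1.9)
(r₂, s₂) = (2.7, -1.9) − 0.2·(32.7, -15.7) = (-3.84, 1.24)
(r₃, s₃) = (-3.84, 1.24) − 0.2·(-42.12, 16.48) = (4.584, -2.056)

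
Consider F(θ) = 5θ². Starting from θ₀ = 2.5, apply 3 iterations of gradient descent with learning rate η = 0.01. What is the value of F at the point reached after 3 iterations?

16.60753125

F′(θ) = 10θ
θ₁ = 2.5 − 0.01·25 = 2.25
θ₂ = 2.25 − 0.01·22.5 = 2.025
θ₃ = 2.025 − 0.01·20.25 = 1.8225
F(1.8225) = 16.60753125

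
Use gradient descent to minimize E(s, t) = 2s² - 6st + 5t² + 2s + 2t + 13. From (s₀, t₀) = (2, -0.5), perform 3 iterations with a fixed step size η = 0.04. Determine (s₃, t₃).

∇E = (4s - 6t + 2, -6s + 10t + 2)
(s₁, t₁) = (2, -0.5) − 0.04·(13, -15) = (1.48, 0.1)
(s₂, t₂) = (1.48, 0.1) − 0.04·(7.32, -5.88) = (1.1872, 0.3352)
(s₃, t₃) = (1.1872, 0.3352) − 0.04·(4.7376, -1.7712) = (0.997696, 0.406048)

(0.997696, 0.406048)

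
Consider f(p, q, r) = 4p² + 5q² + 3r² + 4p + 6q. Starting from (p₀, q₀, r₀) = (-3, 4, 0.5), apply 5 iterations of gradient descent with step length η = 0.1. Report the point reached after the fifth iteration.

∇f = (8p + 4, 10q + 6, 6r)
(p₁, q₁, r₁) = (-3, 4, 0.5) − 0.1·(-20, 46, 3) = (-1, -0.6, 0.2)
(p₂, q₂, r₂) = (-1, -0.6, 0.2) − 0.1·(-4, 0, 1.2) = (-0.6, -0.6, 0.08)
(p₃, q₃, r₃) = (-0.6, -0.6, 0.08) − 0.1·(-0.8, 0, 0.48) = (-0.52, -0.6, 0.032)
(p₄, q₄, r₄) = (-0.52, -0.6, 0.032) − 0.1·(-0.16, 0, 0.192) = (-0.504, -0.6, 0.0128)
(p₅, q₅, r₅) = (-0.504, -0.6, 0.0128) − 0.1·(-0.032, 0, 0.0768) = (-0.5008, -0.6, 0.00512)

(-0.5008, -0.6, 0.00512)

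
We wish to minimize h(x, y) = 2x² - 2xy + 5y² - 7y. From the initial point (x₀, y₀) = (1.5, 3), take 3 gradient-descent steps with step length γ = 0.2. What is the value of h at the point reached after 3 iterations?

31.5832

∇h = (4x - 2y, -2x + 10y - 7)
Step 1: at (1.5, 3), ∇h = (0, 20) → (1.5, 3) − 0.2·(0, 20) = (1.5, -1)
Step 2: at (1.5, -1), ∇h = (8, -20) → (1.5, -1) − 0.2·(8, -20) = (-0.1, 3)
Step 3: at (-0.1, 3), ∇h = (-6.4, 23.2) → (-0.1, 3) − 0.2·(-6.4, 23.2) = (1.18, -1.64)
h(1.18, -1.64) = 31.5832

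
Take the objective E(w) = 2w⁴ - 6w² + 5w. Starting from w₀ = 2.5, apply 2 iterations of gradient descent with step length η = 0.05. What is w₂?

E′(w) = 8w³ - 12w + 5
Step 1: E′(2.5) = 100; w₁ = 2.5 − 0.05·100 = -2.5
Step 2: E′(-2.5) = -90; w₂ = -2.5 − 0.05·(-90) = 2

2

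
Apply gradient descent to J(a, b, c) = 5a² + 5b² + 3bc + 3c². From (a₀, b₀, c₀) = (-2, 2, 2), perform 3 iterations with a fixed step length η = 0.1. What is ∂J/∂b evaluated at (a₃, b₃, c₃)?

-0.414

∇J = (10a, 10b + 3c, 3b + 6c)
(a₁, b₁, c₁) = (-2, 2, 2) − 0.1·(-20, 26, 18) = (0, -0.6, 0.2)
(a₂, b₂, c₂) = (0, -0.6, 0.2) − 0.1·(0, -5.4, -0.6) = (0, -0.06, 0.26)
(a₃, b₃, c₃) = (0, -0.06, 0.26) − 0.1·(0, 0.18, 1.38) = (0, -0.078, 0.122)
∂J/∂b at (0, -0.078, 0.122) = -0.414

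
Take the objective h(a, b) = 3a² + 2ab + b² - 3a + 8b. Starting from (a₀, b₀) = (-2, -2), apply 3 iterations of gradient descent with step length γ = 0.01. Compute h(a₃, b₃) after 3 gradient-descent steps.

4.657265682496

∇h = (6a + 2b - 3, 2a + 2b + 8)
(a₁, b₁) = (-2, -2) − 0.01·(-19, 0) = (-1.81, -2)
(a₂, b₂) = (-1.81, -2) − 0.01·(-17.86, 0.38) = (-1.6314, -2.0038)
(a₃, b₃) = (-1.6314, -2.0038) − 0.01·(-16.796, 0.7296) = (-1.46344, -2.011096)
h(-1.46344, -2.011096) = 4.657265682496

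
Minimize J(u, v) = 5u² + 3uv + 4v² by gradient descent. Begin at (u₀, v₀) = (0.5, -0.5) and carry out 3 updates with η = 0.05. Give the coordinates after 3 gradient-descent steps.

∇J = (10u + 3v, 3u + 8v)
Step 1: at (0.5, -0.5), ∇J = (3.5, -2.5) → (0.5, -0.5) − 0.05·(3.5, -2.5) = (0.325, -0.375)
Step 2: at (0.325, -0.375), ∇J = (2.125, -2.025) → (0.325, -0.375) − 0.05·(2.125, -2.025) = (0.21875, -0.27375)
Step 3: at (0.21875, -0.27375), ∇J = (1.36625, -1.53375) → (0.21875, -0.27375) − 0.05·(1.36625, -1.53375) = (0.1504375, -0.1970625)

(0.1504375, -0.1970625)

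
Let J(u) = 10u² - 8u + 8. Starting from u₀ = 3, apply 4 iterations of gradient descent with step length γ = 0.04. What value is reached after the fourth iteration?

J′(u) = 20u - 8
u₁ = 3 − 0.04·52 = 0.92
u₂ = 0.92 − 0.04·10.4 = 0.504
u₃ = 0.504 − 0.04·2.08 = 0.4208
u₄ = 0.4208 − 0.04·0.416 = 0.40416

0.40416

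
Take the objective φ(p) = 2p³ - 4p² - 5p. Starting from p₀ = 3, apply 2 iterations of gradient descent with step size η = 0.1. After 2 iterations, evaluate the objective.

φ′(p) = 6p² - 8p - 5
Step 1: φ′(3) = 25; p₁ = 3 − 0.1·25 = 0.5
Step 2: φ′(0.5) = -7.5; p₂ = 0.5 − 0.1·(-7.5) = 1.25
φ(1.25) = -8.59375

-8.59375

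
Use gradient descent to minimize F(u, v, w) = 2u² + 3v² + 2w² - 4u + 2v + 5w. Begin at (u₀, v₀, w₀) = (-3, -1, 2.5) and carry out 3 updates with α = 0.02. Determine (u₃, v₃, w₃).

(-2.114752, -0.787648, 1.67008)

∇F = (4u - 4, 6v + 2, 4w + 5)
(u₁, v₁, w₁) = (-3, -1, 2.5) − 0.02·(-16, -4, 15) = (-2.68, -0.92, 2.2)
(u₂, v₂, w₂) = (-2.68, -0.92, 2.2) − 0.02·(-14.72, -3.52, 13.8) = (-2.3856, -0.8496, 1.924)
(u₃, v₃, w₃) = (-2.3856, -0.8496, 1.924) − 0.02·(-13.5424, -3.0976, 12.696) = (-2.114752, -0.787648, 1.67008)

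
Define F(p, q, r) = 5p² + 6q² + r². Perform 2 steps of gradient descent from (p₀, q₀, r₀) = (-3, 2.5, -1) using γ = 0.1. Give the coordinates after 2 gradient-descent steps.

∇F = (10p, 12q, 2r)
(p₁, q₁, r₁) = (-3, 2.5, -1) − 0.1·(-30, 30, -2) = (0, -0.5, -0.8)
(p₂, q₂, r₂) = (0, -0.5, -0.8) − 0.1·(0, -6, -1.6) = (0, 0.1, -0.64)

(0, 0.1, -0.64)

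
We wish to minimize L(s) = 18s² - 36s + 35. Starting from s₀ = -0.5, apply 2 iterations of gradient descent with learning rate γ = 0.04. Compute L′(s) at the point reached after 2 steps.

L′(s) = 36s - 36
Step 1: L′(-0.5) = -54; s₁ = -0.5 − 0.04·(-54) = 1.66
Step 2: L′(1.66) = 23.76; s₂ = 1.66 − 0.04·23.76 = 0.7096
L′(s) at (0.7096) = -10.4544

-10.4544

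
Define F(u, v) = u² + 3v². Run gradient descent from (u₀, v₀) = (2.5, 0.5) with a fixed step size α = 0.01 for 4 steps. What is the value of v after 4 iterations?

∇F = (2u, 6v)
(u₁, v₁) = (2.5, 0.5) − 0.01·(5, 3) = (2.45, 0.47)
(u₂, v₂) = (2.45, 0.47) − 0.01·(4.9, 2.82) = (2.401, 0.4418)
(u₃, v₃) = (2.401, 0.4418) − 0.01·(4.802, 2.6508) = (2.35298, 0.415292)
(u₄, v₄) = (2.35298, 0.415292) − 0.01·(4.70596, 2.491752) = (2.3059204, 0.39037448)
v = 0.39037448

0.39037448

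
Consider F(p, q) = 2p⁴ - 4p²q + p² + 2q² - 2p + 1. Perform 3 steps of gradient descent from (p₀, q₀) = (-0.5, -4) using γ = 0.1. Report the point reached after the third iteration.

∇F = (8p³ - 8pq + 2p - 2, -4p² + 4q)
(p₁, q₁) = (-0.5, -4) − 0.1·(-20, -17) = (1.5, -2.3)
(p₂, q₂) = (1.5, -2.3) − 0.1·(55.6, -18.2) = (-4.06, -0.48)
(p₃, q₃) = (-4.06, -0.48) − 0.1·(-561.097728, -67.8544) = (52.0497728, 6.30544)

(52.0497728, 6.30544)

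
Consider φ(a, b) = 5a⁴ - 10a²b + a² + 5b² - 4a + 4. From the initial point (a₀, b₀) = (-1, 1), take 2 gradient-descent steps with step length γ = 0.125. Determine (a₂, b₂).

(-0.2734375, -0.171875)

∇φ = (20a³ - 20ab + 2a - 4, -10a² + 10b)
(a₁, b₁) = (-1, 1) − 0.125·(-6, 0) = (-0.25, 1)
(a₂, b₂) = (-0.25, 1) − 0.125·(0.1875, 9.375) = (-0.2734375, -0.171875)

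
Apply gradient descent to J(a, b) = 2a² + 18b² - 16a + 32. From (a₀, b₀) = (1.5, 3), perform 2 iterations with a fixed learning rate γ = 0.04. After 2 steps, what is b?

∇J = (4a - 16, 36b)
(a₁, b₁) = (1.5, 3) − 0.04·(-10, 108) = (1.9, -1.32)
(a₂, b₂) = (1.9, -1.32) − 0.04·(-8.4, -47.52) = (2.236, 0.5808)
b = 0.5808

0.5808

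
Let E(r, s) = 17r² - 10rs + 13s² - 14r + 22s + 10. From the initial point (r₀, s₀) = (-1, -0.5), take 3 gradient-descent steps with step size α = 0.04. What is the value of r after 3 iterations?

∇E = (34r - 10s - 14, -10r + 26s + 22)
(r₁, s₁) = (-1, -0.5) − 0.04·(-43, 19) = (0.72, -1.26)
(r₂, s₂) = (0.72, -1.26) − 0.04·(23.08, -17.96) = (-0.2032, -0.5416)
(r₃, s₃) = (-0.2032, -0.5416) − 0.04·(-15.4928, 9.9504) = (0.416512, -0.939616)
r = 0.416512

0.416512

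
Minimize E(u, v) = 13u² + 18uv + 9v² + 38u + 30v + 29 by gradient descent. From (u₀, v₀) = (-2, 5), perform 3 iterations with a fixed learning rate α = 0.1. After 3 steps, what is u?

-62.688

∇E = (26u + 18v + 38, 18u + 18v + 30)
(u₁, v₁) = (-2, 5) − 0.1·(76, 84) = (-9.6, -3.4)
(u₂, v₂) = (-9.6, -3.4) − 0.1·(-272.8, -204) = (17.68, 17)
(u₃, v₃) = (17.68, 17) − 0.1·(803.68, 654.24) = (-62.688, -48.424)
u = -62.688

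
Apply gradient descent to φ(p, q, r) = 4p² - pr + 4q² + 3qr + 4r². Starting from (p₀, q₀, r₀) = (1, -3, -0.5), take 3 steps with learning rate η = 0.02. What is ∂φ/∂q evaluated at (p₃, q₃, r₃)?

-13.58952

∇φ = (8p - r, 8q + 3r, -p + 3q + 8r)
(p₁, q₁, r₁) = (1, -3, -0.5) − 0.02·(8.5, -25.5, -14) = (0.83, -2.49, -0.22)
(p₂, q₂, r₂) = (0.83, -2.49, -0.22) − 0.02·(6.86, -20.58, -10.06) = (0.6928, -2.0784, -0.0188)
(p₃, q₃, r₃) = (0.6928, -2.0784, -0.0188) − 0.02·(5.5612, -16.6836, -7.0784) = (0.581576, -1.744728, 0.122768)
∂φ/∂q at (0.581576, -1.744728, 0.122768) = -13.58952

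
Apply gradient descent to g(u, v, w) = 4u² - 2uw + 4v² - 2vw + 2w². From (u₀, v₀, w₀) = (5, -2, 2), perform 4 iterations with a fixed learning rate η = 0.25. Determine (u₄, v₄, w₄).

(5.625, -1.375, -1.5)

∇g = (8u - 2w, 8v - 2w, -2u - 2v + 4w)
(u₁, v₁, w₁) = (5, -2, 2) − 0.25·(36, -20, 2) = (-4, 3, 1.5)
(u₂, v₂, w₂) = (-4, 3, 1.5) − 0.25·(-35, 21, 8) = (4.75, -2.25, -0.5)
(u₃, v₃, w₃) = (4.75, -2.25, -0.5) − 0.25·(39, -17, -7) = (-5, 2, 1.25)
(u₄, v₄, w₄) = (-5, 2, 1.25) − 0.25·(-42.5, 13.5, 11) = (5.625, -1.375, -1.5)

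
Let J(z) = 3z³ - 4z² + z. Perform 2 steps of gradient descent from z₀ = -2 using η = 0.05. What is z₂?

-16.290125

J′(z) = 9z² - 8z + 1
z₁ = -2 − 0.05·53 = -4.65
z₂ = -4.65 − 0.05·232.8025 = -16.290125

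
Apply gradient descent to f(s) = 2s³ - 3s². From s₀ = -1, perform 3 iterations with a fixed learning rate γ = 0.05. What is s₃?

-6.1357312

f′(s) = 6s² - 6s
Step 1: f′(-1) = 12; s₁ = -1 − 0.05·12 = -1.6
Step 2: f′(-1.6) = 24.96; s₂ = -1.6 − 0.05·24.96 = -2.848
Step 3: f′(-2.848) = 65.754624; s₃ = -2.848 − 0.05·65.754624 = -6.1357312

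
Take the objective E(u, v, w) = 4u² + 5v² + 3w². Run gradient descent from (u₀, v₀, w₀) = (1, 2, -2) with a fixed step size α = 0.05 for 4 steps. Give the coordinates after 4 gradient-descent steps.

∇E = (8u, 10v, 6w)
(u₁, v₁, w₁) = (1, 2, -2) − 0.05·(8, 20, -12) = (0.6, 1, -1.4)
(u₂, v₂, w₂) = (0.6, 1, -1.4) − 0.05·(4.8, 10, -8.4) = (0.36, 0.5, -0.98)
(u₃, v₃, w₃) = (0.36, 0.5, -0.98) − 0.05·(2.88, 5, -5.88) = (0.216, 0.25, -0.686)
(u₄, v₄, w₄) = (0.216, 0.25, -0.686) − 0.05·(1.728, 2.5, -4.116) = (0.1296, 0.125, -0.4802)

(0.1296, 0.125, -0.4802)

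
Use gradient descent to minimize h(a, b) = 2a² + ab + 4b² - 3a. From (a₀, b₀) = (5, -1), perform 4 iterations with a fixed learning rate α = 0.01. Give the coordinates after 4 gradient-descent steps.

∇h = (4a + b - 3, a + 8b)
(a₁, b₁) = (5, -1) − 0.01·(16, -3) = (4.84, -0.97)
(a₂, b₂) = (4.84, -0.97) − 0.01·(15.39, -2.92) = (4.6861, -0.9408)
(a₃, b₃) = (4.6861, -0.9408) − 0.01·(14.8036, -2.8403) = (4.538064, -0.912397)
(a₄, b₄) = (4.538064, -0.912397) − 0.01·(14.239859, -2.761112) = (4.39566541, -0.88478588)

(4.39566541, -0.88478588)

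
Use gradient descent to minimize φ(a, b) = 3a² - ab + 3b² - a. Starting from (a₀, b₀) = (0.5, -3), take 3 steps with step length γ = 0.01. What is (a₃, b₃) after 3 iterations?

(0.364143, -2.4790555)

∇φ = (6a - b - 1, -a + 6b)
Step 1: at (0.5, -3), ∇φ = (5, -18.5) → (0.5, -3) − 0.01·(5, -18.5) = (0.45, -2.815)
Step 2: at (0.45, -2.815), ∇φ = (4.515, -17.34) → (0.45, -2.815) − 0.01·(4.515, -17.34) = (0.40485, -2.6416)
Step 3: at (0.40485, -2.6416), ∇φ = (4.0707, -16.25445) → (0.40485, -2.6416) − 0.01·(4.0707, -16.25445) = (0.364143, -2.4790555)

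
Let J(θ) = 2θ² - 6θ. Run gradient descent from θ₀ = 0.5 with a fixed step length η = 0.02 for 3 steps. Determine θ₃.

0.721312

J′(θ) = 4θ - 6
Step 1: J′(0.5) = -4; θ₁ = 0.5 − 0.02·(-4) = 0.58
Step 2: J′(0.58) = -3.68; θ₂ = 0.58 − 0.02·(-3.68) = 0.6536
Step 3: J′(0.6536) = -3.3856; θ₃ = 0.6536 − 0.02·(-3.3856) = 0.721312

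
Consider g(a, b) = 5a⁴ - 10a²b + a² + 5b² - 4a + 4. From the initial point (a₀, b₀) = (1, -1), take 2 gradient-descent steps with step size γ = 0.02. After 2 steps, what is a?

∇g = (20a³ - 20ab + 2a - 4, -10a² + 10b)
Step 1: at (1, -1), ∇g = (38, -20) → (1, -1) − 0.02·(38, -20) = (0.24, -0.6)
Step 2: at (0.24, -0.6), ∇g = (-0.36352, -6.576) → (0.24, -0.6) − 0.02·(-0.36352, -6.576) = (0.2472704, -0.46848)
a = 0.2472704

0.2472704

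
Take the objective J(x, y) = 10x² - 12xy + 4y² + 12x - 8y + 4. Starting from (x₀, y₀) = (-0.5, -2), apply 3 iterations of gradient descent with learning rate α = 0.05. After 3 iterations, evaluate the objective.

∇J = (20x - 12y + 12, -12x + 8y - 8)
Step 1: at (-0.5, -2), ∇J = (26, -18) → (-0.5, -2) − 0.05·(26, -18) = (-1.8, -1.1)
Step 2: at (-1.8, -1.1), ∇J = (-10.8, 4.8) → (-1.8, -1.1) − 0.05·(-10.8, 4.8) = (-1.26, -1.34)
Step 3: at (-1.26, -1.34), ∇J = (2.88, -3.6) → (-1.26, -1.34) − 0.05·(2.88, -3.6) = (-1.404, -1.16)
J(-1.404, -1.16) = 1.98288

1.98288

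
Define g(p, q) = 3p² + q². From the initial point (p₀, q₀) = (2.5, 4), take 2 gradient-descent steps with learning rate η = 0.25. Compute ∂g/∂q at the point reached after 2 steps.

2

∇g = (6p, 2q)
(p₁, q₁) = (2.5, 4) − 0.25·(15, 8) = (-1.25, 2)
(p₂, q₂) = (-1.25, 2) − 0.25·(-7.5, 4) = (0.625, 1)
∂g/∂q at (0.625, 1) = 2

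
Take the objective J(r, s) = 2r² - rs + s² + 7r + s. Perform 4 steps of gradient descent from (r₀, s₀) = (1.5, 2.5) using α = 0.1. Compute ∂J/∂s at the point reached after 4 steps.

3.48885

∇J = (4r - s + 7, -r + 2s + 1)
Step 1: at (1.5, 2.5), ∇J = (10.5, 4.5) → (1.5, 2.5) − 0.1·(10.5, 4.5) = (0.45, 2.05)
Step 2: at (0.45, 2.05), ∇J = (6.75, 4.65) → (0.45, 2.05) − 0.1·(6.75, 4.65) = (-0.225, 1.585)
Step 3: at (-0.225, 1.585), ∇J = (4.515, 4.395) → (-0.225, 1.585) − 0.1·(4.515, 4.395) = (-0.6765, 1.1455)
Step 4: at (-0.6765, 1.1455), ∇J = (3.1485, 3.9675) → (-0.6765, 1.1455) − 0.1·(3.1485, 3.9675) = (-0.99135, 0.74875)
∂J/∂s at (-0.99135, 0.74875) = 3.48885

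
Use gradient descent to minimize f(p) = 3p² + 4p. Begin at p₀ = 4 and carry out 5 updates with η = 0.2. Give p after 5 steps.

f′(p) = 6p + 4
p₁ = 4 − 0.2·28 = -1.6
p₂ = -1.6 − 0.2·(-5.6) = -0.48
p₃ = -0.48 − 0.2·1.12 = -0.704
p₄ = -0.704 − 0.2·(-0.224) = -0.6592
p₅ = -0.6592 − 0.2·0.0448 = -0.66816

-0.66816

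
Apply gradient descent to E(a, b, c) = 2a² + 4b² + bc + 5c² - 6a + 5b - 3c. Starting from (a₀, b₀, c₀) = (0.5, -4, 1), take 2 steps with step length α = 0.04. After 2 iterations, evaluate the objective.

∇E = (4a - 6, 8b + c + 5, b + 10c - 3)
Step 1: at (0.5, -4, 1), ∇E = (-4, -26, 3) → (0.5, -4, 1) − 0.04·(-4, -26, 3) = (0.66, -2.96, 0.88)
Step 2: at (0.66, -2.96, 0.88), ∇E = (-3.36, -17.8, 2.84) → (0.66, -2.96, 0.88) − 0.04·(-3.36, -17.8, 2.84) = (0.7944, -2.248, 0.7664)
E(0.7944, -2.248, 0.7664) = 4.38453632

4.38453632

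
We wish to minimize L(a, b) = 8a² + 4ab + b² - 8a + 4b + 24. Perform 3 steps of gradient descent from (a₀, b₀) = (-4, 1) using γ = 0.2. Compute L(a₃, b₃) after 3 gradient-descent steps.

26952.348992

∇L = (16a + 4b - 8, 4a + 2b + 4)
Step 1: at (-4, 1), ∇L = (-68, -10) → (-4, 1) − 0.2·(-68, -10) = (9.6, 3)
Step 2: at (9.6, 3), ∇L = (157.6, 48.4) → (9.6, 3) − 0.2·(157.6, 48.4) = (-21.92, -6.68)
Step 3: at (-21.92, -6.68), ∇L = (-385.44, -97.04) → (-21.92, -6.68) − 0.2·(-385.44, -97.04) = (55.168, 12.728)
L(55.168, 12.728) = 26952.348992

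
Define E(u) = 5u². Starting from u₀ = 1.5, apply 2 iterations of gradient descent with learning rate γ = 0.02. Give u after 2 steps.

0.96

E′(u) = 10u
Step 1: E′(1.5) = 15; u₁ = 1.5 − 0.02·15 = 1.2
Step 2: E′(1.2) = 12; u₂ = 1.2 − 0.02·12 = 0.96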